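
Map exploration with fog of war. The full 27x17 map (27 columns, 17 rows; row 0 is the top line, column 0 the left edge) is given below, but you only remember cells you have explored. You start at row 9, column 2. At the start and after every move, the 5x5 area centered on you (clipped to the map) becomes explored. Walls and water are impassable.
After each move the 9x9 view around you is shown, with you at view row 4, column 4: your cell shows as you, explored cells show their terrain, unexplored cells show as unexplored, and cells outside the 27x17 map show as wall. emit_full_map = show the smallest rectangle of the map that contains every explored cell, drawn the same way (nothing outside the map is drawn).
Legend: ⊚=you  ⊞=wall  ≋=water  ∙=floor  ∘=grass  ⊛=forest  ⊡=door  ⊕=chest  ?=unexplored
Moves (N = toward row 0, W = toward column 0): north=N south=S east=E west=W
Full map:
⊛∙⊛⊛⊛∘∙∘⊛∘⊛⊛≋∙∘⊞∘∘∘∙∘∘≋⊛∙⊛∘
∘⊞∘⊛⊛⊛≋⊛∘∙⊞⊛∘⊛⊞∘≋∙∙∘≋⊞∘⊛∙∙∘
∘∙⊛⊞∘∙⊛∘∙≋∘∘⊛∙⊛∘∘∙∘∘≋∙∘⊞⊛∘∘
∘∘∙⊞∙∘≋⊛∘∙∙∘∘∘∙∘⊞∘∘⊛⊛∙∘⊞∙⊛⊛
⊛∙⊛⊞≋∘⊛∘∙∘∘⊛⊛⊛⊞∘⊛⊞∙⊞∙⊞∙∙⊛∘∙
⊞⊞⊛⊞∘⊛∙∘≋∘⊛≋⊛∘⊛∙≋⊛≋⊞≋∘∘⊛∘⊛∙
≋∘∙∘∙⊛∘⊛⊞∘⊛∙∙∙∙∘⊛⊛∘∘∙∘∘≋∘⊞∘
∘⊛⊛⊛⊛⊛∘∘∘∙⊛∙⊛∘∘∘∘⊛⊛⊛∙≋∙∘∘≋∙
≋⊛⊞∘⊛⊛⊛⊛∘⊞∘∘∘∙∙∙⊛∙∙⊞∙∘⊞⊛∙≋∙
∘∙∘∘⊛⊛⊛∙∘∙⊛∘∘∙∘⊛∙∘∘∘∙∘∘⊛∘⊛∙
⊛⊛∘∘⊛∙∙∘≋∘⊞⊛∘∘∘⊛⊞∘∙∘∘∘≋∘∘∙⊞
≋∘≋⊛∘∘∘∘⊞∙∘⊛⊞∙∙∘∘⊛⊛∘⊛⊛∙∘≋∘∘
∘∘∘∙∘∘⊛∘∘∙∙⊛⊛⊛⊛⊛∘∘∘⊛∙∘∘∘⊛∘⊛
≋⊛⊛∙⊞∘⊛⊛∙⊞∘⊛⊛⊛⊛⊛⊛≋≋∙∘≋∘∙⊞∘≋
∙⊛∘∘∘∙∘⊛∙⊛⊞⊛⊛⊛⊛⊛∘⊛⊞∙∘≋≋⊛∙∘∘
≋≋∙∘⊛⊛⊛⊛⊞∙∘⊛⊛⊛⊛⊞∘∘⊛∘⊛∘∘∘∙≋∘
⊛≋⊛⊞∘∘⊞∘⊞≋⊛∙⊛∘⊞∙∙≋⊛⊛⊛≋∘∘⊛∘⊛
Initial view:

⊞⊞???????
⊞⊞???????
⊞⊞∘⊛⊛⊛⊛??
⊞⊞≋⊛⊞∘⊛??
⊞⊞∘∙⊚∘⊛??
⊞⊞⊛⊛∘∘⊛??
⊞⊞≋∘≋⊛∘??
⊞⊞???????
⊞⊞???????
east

⊞????????
⊞????????
⊞∘⊛⊛⊛⊛⊛??
⊞≋⊛⊞∘⊛⊛??
⊞∘∙∘⊚⊛⊛??
⊞⊛⊛∘∘⊛∙??
⊞≋∘≋⊛∘∘??
⊞????????
⊞????????

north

⊞????????
⊞????????
⊞?∘∙∘∙⊛??
⊞∘⊛⊛⊛⊛⊛??
⊞≋⊛⊞⊚⊛⊛??
⊞∘∙∘∘⊛⊛??
⊞⊛⊛∘∘⊛∙??
⊞≋∘≋⊛∘∘??
⊞????????

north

⊞????????
⊞????????
⊞?⊞⊛⊞∘⊛??
⊞?∘∙∘∙⊛??
⊞∘⊛⊛⊚⊛⊛??
⊞≋⊛⊞∘⊛⊛??
⊞∘∙∘∘⊛⊛??
⊞⊛⊛∘∘⊛∙??
⊞≋∘≋⊛∘∘??

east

?????????
?????????
?⊞⊛⊞∘⊛∙??
?∘∙∘∙⊛∘??
∘⊛⊛⊛⊚⊛∘??
≋⊛⊞∘⊛⊛⊛??
∘∙∘∘⊛⊛⊛??
⊛⊛∘∘⊛∙???
≋∘≋⊛∘∘???

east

?????????
?????????
⊞⊛⊞∘⊛∙∘??
∘∙∘∙⊛∘⊛??
⊛⊛⊛⊛⊚∘∘??
⊛⊞∘⊛⊛⊛⊛??
∙∘∘⊛⊛⊛∙??
⊛∘∘⊛∙????
∘≋⊛∘∘????

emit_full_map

?⊞⊛⊞∘⊛∙∘
?∘∙∘∙⊛∘⊛
∘⊛⊛⊛⊛⊚∘∘
≋⊛⊞∘⊛⊛⊛⊛
∘∙∘∘⊛⊛⊛∙
⊛⊛∘∘⊛∙??
≋∘≋⊛∘∘??

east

?????????
?????????
⊛⊞∘⊛∙∘≋??
∙∘∙⊛∘⊛⊞??
⊛⊛⊛⊛⊚∘∘??
⊞∘⊛⊛⊛⊛∘??
∘∘⊛⊛⊛∙∘??
∘∘⊛∙?????
≋⊛∘∘?????

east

?????????
?????????
⊞∘⊛∙∘≋∘??
∘∙⊛∘⊛⊞∘??
⊛⊛⊛∘⊚∘∙??
∘⊛⊛⊛⊛∘⊞??
∘⊛⊛⊛∙∘∙??
∘⊛∙??????
⊛∘∘??????

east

?????????
?????????
∘⊛∙∘≋∘⊛??
∙⊛∘⊛⊞∘⊛??
⊛⊛∘∘⊚∙⊛??
⊛⊛⊛⊛∘⊞∘??
⊛⊛⊛∙∘∙⊛??
⊛∙???????
∘∘???????

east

?????????
?????????
⊛∙∘≋∘⊛≋??
⊛∘⊛⊞∘⊛∙??
⊛∘∘∘⊚⊛∙??
⊛⊛⊛∘⊞∘∘??
⊛⊛∙∘∙⊛∘??
∙????????
∘????????

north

?????????
?????????
??∘∙∘∘⊛??
⊛∙∘≋∘⊛≋??
⊛∘⊛⊞⊚⊛∙??
⊛∘∘∘∙⊛∙??
⊛⊛⊛∘⊞∘∘??
⊛⊛∙∘∙⊛∘??
∙????????

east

?????????
?????????
?∘∙∘∘⊛⊛??
∙∘≋∘⊛≋⊛??
∘⊛⊞∘⊚∙∙??
∘∘∘∙⊛∙⊛??
⊛⊛∘⊞∘∘∘??
⊛∙∘∙⊛∘???
?????????

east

?????????
?????????
∘∙∘∘⊛⊛⊛??
∘≋∘⊛≋⊛∘??
⊛⊞∘⊛⊚∙∙??
∘∘∙⊛∙⊛∘??
⊛∘⊞∘∘∘∙??
∙∘∙⊛∘????
?????????

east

?????????
?????????
∙∘∘⊛⊛⊛⊞??
≋∘⊛≋⊛∘⊛??
⊞∘⊛∙⊚∙∙??
∘∙⊛∙⊛∘∘??
∘⊞∘∘∘∙∙??
∘∙⊛∘?????
?????????

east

?????????
?????????
∘∘⊛⊛⊛⊞∘??
∘⊛≋⊛∘⊛∙??
∘⊛∙∙⊚∙∘??
∙⊛∙⊛∘∘∘??
⊞∘∘∘∙∙∙??
∙⊛∘??????
?????????

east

?????????
?????????
∘⊛⊛⊛⊞∘⊛??
⊛≋⊛∘⊛∙≋??
⊛∙∙∙⊚∘⊛??
⊛∙⊛∘∘∘∘??
∘∘∘∙∙∙⊛??
⊛∘???????
?????????

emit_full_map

???????∘∙∘∘⊛⊛⊛⊞∘⊛
?⊞⊛⊞∘⊛∙∘≋∘⊛≋⊛∘⊛∙≋
?∘∙∘∙⊛∘⊛⊞∘⊛∙∙∙⊚∘⊛
∘⊛⊛⊛⊛⊛∘∘∘∙⊛∙⊛∘∘∘∘
≋⊛⊞∘⊛⊛⊛⊛∘⊞∘∘∘∙∙∙⊛
∘∙∘∘⊛⊛⊛∙∘∙⊛∘?????
⊛⊛∘∘⊛∙???????????
≋∘≋⊛∘∘???????????

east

?????????
?????????
⊛⊛⊛⊞∘⊛⊞??
≋⊛∘⊛∙≋⊛??
∙∙∙∙⊚⊛⊛??
∙⊛∘∘∘∘⊛??
∘∘∙∙∙⊛∙??
∘????????
?????????

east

?????????
?????????
⊛⊛⊞∘⊛⊞∙??
⊛∘⊛∙≋⊛≋??
∙∙∙∘⊚⊛∘??
⊛∘∘∘∘⊛⊛??
∘∙∙∙⊛∙∙??
?????????
?????????

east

?????????
?????????
⊛⊞∘⊛⊞∙⊞??
∘⊛∙≋⊛≋⊞??
∙∙∘⊛⊚∘∘??
∘∘∘∘⊛⊛⊛??
∙∙∙⊛∙∙⊞??
?????????
?????????

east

?????????
?????????
⊞∘⊛⊞∙⊞∙??
⊛∙≋⊛≋⊞≋??
∙∘⊛⊛⊚∘∙??
∘∘∘⊛⊛⊛∙??
∙∙⊛∙∙⊞∙??
?????????
?????????

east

?????????
?????????
∘⊛⊞∙⊞∙⊞??
∙≋⊛≋⊞≋∘??
∘⊛⊛∘⊚∙∘??
∘∘⊛⊛⊛∙≋??
∙⊛∙∙⊞∙∘??
?????????
?????????

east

?????????
?????????
⊛⊞∙⊞∙⊞∙??
≋⊛≋⊞≋∘∘??
⊛⊛∘∘⊚∘∘??
∘⊛⊛⊛∙≋∙??
⊛∙∙⊞∙∘⊞??
?????????
?????????

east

?????????
?????????
⊞∙⊞∙⊞∙∙??
⊛≋⊞≋∘∘⊛??
⊛∘∘∙⊚∘≋??
⊛⊛⊛∙≋∙∘??
∙∙⊞∙∘⊞⊛??
?????????
?????????

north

?????????
?????????
??⊛⊛∙∘⊞??
⊞∙⊞∙⊞∙∙??
⊛≋⊞≋⊚∘⊛??
⊛∘∘∙∘∘≋??
⊛⊛⊛∙≋∙∘??
∙∙⊞∙∘⊞⊛??
?????????

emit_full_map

???????????????????⊛⊛∙∘⊞
???????∘∙∘∘⊛⊛⊛⊞∘⊛⊞∙⊞∙⊞∙∙
?⊞⊛⊞∘⊛∙∘≋∘⊛≋⊛∘⊛∙≋⊛≋⊞≋⊚∘⊛
?∘∙∘∙⊛∘⊛⊞∘⊛∙∙∙∙∘⊛⊛∘∘∙∘∘≋
∘⊛⊛⊛⊛⊛∘∘∘∙⊛∙⊛∘∘∘∘⊛⊛⊛∙≋∙∘
≋⊛⊞∘⊛⊛⊛⊛∘⊞∘∘∘∙∙∙⊛∙∙⊞∙∘⊞⊛
∘∙∘∘⊛⊛⊛∙∘∙⊛∘????????????
⊛⊛∘∘⊛∙??????????????????
≋∘≋⊛∘∘??????????????????

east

?????????
?????????
?⊛⊛∙∘⊞∙??
∙⊞∙⊞∙∙⊛??
≋⊞≋∘⊚⊛∘??
∘∘∙∘∘≋∘??
⊛⊛∙≋∙∘∘??
∙⊞∙∘⊞⊛???
?????????

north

?????????
?????????
??≋∙∘⊞⊛??
?⊛⊛∙∘⊞∙??
∙⊞∙⊞⊚∙⊛??
≋⊞≋∘∘⊛∘??
∘∘∙∘∘≋∘??
⊛⊛∙≋∙∘∘??
∙⊞∙∘⊞⊛???

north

⊞⊞⊞⊞⊞⊞⊞⊞⊞
?????????
??≋⊞∘⊛∙??
??≋∙∘⊞⊛??
?⊛⊛∙⊚⊞∙??
∙⊞∙⊞∙∙⊛??
≋⊞≋∘∘⊛∘??
∘∘∙∘∘≋∘??
⊛⊛∙≋∙∘∘??

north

⊞⊞⊞⊞⊞⊞⊞⊞⊞
⊞⊞⊞⊞⊞⊞⊞⊞⊞
??∘∘≋⊛∙??
??≋⊞∘⊛∙??
??≋∙⊚⊞⊛??
?⊛⊛∙∘⊞∙??
∙⊞∙⊞∙∙⊛??
≋⊞≋∘∘⊛∘??
∘∘∙∘∘≋∘??

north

⊞⊞⊞⊞⊞⊞⊞⊞⊞
⊞⊞⊞⊞⊞⊞⊞⊞⊞
⊞⊞⊞⊞⊞⊞⊞⊞⊞
??∘∘≋⊛∙??
??≋⊞⊚⊛∙??
??≋∙∘⊞⊛??
?⊛⊛∙∘⊞∙??
∙⊞∙⊞∙∙⊛??
≋⊞≋∘∘⊛∘??

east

⊞⊞⊞⊞⊞⊞⊞⊞⊞
⊞⊞⊞⊞⊞⊞⊞⊞⊞
⊞⊞⊞⊞⊞⊞⊞⊞⊞
?∘∘≋⊛∙⊛?⊞
?≋⊞∘⊚∙∙?⊞
?≋∙∘⊞⊛∘?⊞
⊛⊛∙∘⊞∙⊛?⊞
⊞∙⊞∙∙⊛??⊞
⊞≋∘∘⊛∘??⊞

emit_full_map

????????????????????∘∘≋⊛∙⊛
????????????????????≋⊞∘⊚∙∙
????????????????????≋∙∘⊞⊛∘
???????????????????⊛⊛∙∘⊞∙⊛
???????∘∙∘∘⊛⊛⊛⊞∘⊛⊞∙⊞∙⊞∙∙⊛?
?⊞⊛⊞∘⊛∙∘≋∘⊛≋⊛∘⊛∙≋⊛≋⊞≋∘∘⊛∘?
?∘∙∘∙⊛∘⊛⊞∘⊛∙∙∙∙∘⊛⊛∘∘∙∘∘≋∘?
∘⊛⊛⊛⊛⊛∘∘∘∙⊛∙⊛∘∘∘∘⊛⊛⊛∙≋∙∘∘?
≋⊛⊞∘⊛⊛⊛⊛∘⊞∘∘∘∙∙∙⊛∙∙⊞∙∘⊞⊛??
∘∙∘∘⊛⊛⊛∙∘∙⊛∘??????????????
⊛⊛∘∘⊛∙????????????????????
≋∘≋⊛∘∘????????????????????

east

⊞⊞⊞⊞⊞⊞⊞⊞⊞
⊞⊞⊞⊞⊞⊞⊞⊞⊞
⊞⊞⊞⊞⊞⊞⊞⊞⊞
∘∘≋⊛∙⊛∘⊞⊞
≋⊞∘⊛⊚∙∘⊞⊞
≋∙∘⊞⊛∘∘⊞⊞
⊛∙∘⊞∙⊛⊛⊞⊞
∙⊞∙∙⊛??⊞⊞
≋∘∘⊛∘??⊞⊞

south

⊞⊞⊞⊞⊞⊞⊞⊞⊞
⊞⊞⊞⊞⊞⊞⊞⊞⊞
∘∘≋⊛∙⊛∘⊞⊞
≋⊞∘⊛∙∙∘⊞⊞
≋∙∘⊞⊚∘∘⊞⊞
⊛∙∘⊞∙⊛⊛⊞⊞
∙⊞∙∙⊛∘∙⊞⊞
≋∘∘⊛∘??⊞⊞
∙∘∘≋∘??⊞⊞

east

⊞⊞⊞⊞⊞⊞⊞⊞⊞
⊞⊞⊞⊞⊞⊞⊞⊞⊞
∘≋⊛∙⊛∘⊞⊞⊞
⊞∘⊛∙∙∘⊞⊞⊞
∙∘⊞⊛⊚∘⊞⊞⊞
∙∘⊞∙⊛⊛⊞⊞⊞
⊞∙∙⊛∘∙⊞⊞⊞
∘∘⊛∘??⊞⊞⊞
∘∘≋∘??⊞⊞⊞

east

⊞⊞⊞⊞⊞⊞⊞⊞⊞
⊞⊞⊞⊞⊞⊞⊞⊞⊞
≋⊛∙⊛∘⊞⊞⊞⊞
∘⊛∙∙∘⊞⊞⊞⊞
∘⊞⊛∘⊚⊞⊞⊞⊞
∘⊞∙⊛⊛⊞⊞⊞⊞
∙∙⊛∘∙⊞⊞⊞⊞
∘⊛∘??⊞⊞⊞⊞
∘≋∘??⊞⊞⊞⊞

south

⊞⊞⊞⊞⊞⊞⊞⊞⊞
≋⊛∙⊛∘⊞⊞⊞⊞
∘⊛∙∙∘⊞⊞⊞⊞
∘⊞⊛∘∘⊞⊞⊞⊞
∘⊞∙⊛⊚⊞⊞⊞⊞
∙∙⊛∘∙⊞⊞⊞⊞
∘⊛∘⊛∙⊞⊞⊞⊞
∘≋∘??⊞⊞⊞⊞
∙∘∘??⊞⊞⊞⊞

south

≋⊛∙⊛∘⊞⊞⊞⊞
∘⊛∙∙∘⊞⊞⊞⊞
∘⊞⊛∘∘⊞⊞⊞⊞
∘⊞∙⊛⊛⊞⊞⊞⊞
∙∙⊛∘⊚⊞⊞⊞⊞
∘⊛∘⊛∙⊞⊞⊞⊞
∘≋∘⊞∘⊞⊞⊞⊞
∙∘∘??⊞⊞⊞⊞
⊞⊛???⊞⊞⊞⊞

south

∘⊛∙∙∘⊞⊞⊞⊞
∘⊞⊛∘∘⊞⊞⊞⊞
∘⊞∙⊛⊛⊞⊞⊞⊞
∙∙⊛∘∙⊞⊞⊞⊞
∘⊛∘⊛⊚⊞⊞⊞⊞
∘≋∘⊞∘⊞⊞⊞⊞
∙∘∘≋∙⊞⊞⊞⊞
⊞⊛???⊞⊞⊞⊞
?????⊞⊞⊞⊞

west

⊞∘⊛∙∙∘⊞⊞⊞
∙∘⊞⊛∘∘⊞⊞⊞
∙∘⊞∙⊛⊛⊞⊞⊞
⊞∙∙⊛∘∙⊞⊞⊞
∘∘⊛∘⊚∙⊞⊞⊞
∘∘≋∘⊞∘⊞⊞⊞
≋∙∘∘≋∙⊞⊞⊞
∘⊞⊛???⊞⊞⊞
??????⊞⊞⊞

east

∘⊛∙∙∘⊞⊞⊞⊞
∘⊞⊛∘∘⊞⊞⊞⊞
∘⊞∙⊛⊛⊞⊞⊞⊞
∙∙⊛∘∙⊞⊞⊞⊞
∘⊛∘⊛⊚⊞⊞⊞⊞
∘≋∘⊞∘⊞⊞⊞⊞
∙∘∘≋∙⊞⊞⊞⊞
⊞⊛???⊞⊞⊞⊞
?????⊞⊞⊞⊞

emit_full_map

????????????????????∘∘≋⊛∙⊛∘
????????????????????≋⊞∘⊛∙∙∘
????????????????????≋∙∘⊞⊛∘∘
???????????????????⊛⊛∙∘⊞∙⊛⊛
???????∘∙∘∘⊛⊛⊛⊞∘⊛⊞∙⊞∙⊞∙∙⊛∘∙
?⊞⊛⊞∘⊛∙∘≋∘⊛≋⊛∘⊛∙≋⊛≋⊞≋∘∘⊛∘⊛⊚
?∘∙∘∙⊛∘⊛⊞∘⊛∙∙∙∙∘⊛⊛∘∘∙∘∘≋∘⊞∘
∘⊛⊛⊛⊛⊛∘∘∘∙⊛∙⊛∘∘∘∘⊛⊛⊛∙≋∙∘∘≋∙
≋⊛⊞∘⊛⊛⊛⊛∘⊞∘∘∘∙∙∙⊛∙∙⊞∙∘⊞⊛???
∘∙∘∘⊛⊛⊛∙∘∙⊛∘???????????????
⊛⊛∘∘⊛∙?????????????????????
≋∘≋⊛∘∘?????????????????????


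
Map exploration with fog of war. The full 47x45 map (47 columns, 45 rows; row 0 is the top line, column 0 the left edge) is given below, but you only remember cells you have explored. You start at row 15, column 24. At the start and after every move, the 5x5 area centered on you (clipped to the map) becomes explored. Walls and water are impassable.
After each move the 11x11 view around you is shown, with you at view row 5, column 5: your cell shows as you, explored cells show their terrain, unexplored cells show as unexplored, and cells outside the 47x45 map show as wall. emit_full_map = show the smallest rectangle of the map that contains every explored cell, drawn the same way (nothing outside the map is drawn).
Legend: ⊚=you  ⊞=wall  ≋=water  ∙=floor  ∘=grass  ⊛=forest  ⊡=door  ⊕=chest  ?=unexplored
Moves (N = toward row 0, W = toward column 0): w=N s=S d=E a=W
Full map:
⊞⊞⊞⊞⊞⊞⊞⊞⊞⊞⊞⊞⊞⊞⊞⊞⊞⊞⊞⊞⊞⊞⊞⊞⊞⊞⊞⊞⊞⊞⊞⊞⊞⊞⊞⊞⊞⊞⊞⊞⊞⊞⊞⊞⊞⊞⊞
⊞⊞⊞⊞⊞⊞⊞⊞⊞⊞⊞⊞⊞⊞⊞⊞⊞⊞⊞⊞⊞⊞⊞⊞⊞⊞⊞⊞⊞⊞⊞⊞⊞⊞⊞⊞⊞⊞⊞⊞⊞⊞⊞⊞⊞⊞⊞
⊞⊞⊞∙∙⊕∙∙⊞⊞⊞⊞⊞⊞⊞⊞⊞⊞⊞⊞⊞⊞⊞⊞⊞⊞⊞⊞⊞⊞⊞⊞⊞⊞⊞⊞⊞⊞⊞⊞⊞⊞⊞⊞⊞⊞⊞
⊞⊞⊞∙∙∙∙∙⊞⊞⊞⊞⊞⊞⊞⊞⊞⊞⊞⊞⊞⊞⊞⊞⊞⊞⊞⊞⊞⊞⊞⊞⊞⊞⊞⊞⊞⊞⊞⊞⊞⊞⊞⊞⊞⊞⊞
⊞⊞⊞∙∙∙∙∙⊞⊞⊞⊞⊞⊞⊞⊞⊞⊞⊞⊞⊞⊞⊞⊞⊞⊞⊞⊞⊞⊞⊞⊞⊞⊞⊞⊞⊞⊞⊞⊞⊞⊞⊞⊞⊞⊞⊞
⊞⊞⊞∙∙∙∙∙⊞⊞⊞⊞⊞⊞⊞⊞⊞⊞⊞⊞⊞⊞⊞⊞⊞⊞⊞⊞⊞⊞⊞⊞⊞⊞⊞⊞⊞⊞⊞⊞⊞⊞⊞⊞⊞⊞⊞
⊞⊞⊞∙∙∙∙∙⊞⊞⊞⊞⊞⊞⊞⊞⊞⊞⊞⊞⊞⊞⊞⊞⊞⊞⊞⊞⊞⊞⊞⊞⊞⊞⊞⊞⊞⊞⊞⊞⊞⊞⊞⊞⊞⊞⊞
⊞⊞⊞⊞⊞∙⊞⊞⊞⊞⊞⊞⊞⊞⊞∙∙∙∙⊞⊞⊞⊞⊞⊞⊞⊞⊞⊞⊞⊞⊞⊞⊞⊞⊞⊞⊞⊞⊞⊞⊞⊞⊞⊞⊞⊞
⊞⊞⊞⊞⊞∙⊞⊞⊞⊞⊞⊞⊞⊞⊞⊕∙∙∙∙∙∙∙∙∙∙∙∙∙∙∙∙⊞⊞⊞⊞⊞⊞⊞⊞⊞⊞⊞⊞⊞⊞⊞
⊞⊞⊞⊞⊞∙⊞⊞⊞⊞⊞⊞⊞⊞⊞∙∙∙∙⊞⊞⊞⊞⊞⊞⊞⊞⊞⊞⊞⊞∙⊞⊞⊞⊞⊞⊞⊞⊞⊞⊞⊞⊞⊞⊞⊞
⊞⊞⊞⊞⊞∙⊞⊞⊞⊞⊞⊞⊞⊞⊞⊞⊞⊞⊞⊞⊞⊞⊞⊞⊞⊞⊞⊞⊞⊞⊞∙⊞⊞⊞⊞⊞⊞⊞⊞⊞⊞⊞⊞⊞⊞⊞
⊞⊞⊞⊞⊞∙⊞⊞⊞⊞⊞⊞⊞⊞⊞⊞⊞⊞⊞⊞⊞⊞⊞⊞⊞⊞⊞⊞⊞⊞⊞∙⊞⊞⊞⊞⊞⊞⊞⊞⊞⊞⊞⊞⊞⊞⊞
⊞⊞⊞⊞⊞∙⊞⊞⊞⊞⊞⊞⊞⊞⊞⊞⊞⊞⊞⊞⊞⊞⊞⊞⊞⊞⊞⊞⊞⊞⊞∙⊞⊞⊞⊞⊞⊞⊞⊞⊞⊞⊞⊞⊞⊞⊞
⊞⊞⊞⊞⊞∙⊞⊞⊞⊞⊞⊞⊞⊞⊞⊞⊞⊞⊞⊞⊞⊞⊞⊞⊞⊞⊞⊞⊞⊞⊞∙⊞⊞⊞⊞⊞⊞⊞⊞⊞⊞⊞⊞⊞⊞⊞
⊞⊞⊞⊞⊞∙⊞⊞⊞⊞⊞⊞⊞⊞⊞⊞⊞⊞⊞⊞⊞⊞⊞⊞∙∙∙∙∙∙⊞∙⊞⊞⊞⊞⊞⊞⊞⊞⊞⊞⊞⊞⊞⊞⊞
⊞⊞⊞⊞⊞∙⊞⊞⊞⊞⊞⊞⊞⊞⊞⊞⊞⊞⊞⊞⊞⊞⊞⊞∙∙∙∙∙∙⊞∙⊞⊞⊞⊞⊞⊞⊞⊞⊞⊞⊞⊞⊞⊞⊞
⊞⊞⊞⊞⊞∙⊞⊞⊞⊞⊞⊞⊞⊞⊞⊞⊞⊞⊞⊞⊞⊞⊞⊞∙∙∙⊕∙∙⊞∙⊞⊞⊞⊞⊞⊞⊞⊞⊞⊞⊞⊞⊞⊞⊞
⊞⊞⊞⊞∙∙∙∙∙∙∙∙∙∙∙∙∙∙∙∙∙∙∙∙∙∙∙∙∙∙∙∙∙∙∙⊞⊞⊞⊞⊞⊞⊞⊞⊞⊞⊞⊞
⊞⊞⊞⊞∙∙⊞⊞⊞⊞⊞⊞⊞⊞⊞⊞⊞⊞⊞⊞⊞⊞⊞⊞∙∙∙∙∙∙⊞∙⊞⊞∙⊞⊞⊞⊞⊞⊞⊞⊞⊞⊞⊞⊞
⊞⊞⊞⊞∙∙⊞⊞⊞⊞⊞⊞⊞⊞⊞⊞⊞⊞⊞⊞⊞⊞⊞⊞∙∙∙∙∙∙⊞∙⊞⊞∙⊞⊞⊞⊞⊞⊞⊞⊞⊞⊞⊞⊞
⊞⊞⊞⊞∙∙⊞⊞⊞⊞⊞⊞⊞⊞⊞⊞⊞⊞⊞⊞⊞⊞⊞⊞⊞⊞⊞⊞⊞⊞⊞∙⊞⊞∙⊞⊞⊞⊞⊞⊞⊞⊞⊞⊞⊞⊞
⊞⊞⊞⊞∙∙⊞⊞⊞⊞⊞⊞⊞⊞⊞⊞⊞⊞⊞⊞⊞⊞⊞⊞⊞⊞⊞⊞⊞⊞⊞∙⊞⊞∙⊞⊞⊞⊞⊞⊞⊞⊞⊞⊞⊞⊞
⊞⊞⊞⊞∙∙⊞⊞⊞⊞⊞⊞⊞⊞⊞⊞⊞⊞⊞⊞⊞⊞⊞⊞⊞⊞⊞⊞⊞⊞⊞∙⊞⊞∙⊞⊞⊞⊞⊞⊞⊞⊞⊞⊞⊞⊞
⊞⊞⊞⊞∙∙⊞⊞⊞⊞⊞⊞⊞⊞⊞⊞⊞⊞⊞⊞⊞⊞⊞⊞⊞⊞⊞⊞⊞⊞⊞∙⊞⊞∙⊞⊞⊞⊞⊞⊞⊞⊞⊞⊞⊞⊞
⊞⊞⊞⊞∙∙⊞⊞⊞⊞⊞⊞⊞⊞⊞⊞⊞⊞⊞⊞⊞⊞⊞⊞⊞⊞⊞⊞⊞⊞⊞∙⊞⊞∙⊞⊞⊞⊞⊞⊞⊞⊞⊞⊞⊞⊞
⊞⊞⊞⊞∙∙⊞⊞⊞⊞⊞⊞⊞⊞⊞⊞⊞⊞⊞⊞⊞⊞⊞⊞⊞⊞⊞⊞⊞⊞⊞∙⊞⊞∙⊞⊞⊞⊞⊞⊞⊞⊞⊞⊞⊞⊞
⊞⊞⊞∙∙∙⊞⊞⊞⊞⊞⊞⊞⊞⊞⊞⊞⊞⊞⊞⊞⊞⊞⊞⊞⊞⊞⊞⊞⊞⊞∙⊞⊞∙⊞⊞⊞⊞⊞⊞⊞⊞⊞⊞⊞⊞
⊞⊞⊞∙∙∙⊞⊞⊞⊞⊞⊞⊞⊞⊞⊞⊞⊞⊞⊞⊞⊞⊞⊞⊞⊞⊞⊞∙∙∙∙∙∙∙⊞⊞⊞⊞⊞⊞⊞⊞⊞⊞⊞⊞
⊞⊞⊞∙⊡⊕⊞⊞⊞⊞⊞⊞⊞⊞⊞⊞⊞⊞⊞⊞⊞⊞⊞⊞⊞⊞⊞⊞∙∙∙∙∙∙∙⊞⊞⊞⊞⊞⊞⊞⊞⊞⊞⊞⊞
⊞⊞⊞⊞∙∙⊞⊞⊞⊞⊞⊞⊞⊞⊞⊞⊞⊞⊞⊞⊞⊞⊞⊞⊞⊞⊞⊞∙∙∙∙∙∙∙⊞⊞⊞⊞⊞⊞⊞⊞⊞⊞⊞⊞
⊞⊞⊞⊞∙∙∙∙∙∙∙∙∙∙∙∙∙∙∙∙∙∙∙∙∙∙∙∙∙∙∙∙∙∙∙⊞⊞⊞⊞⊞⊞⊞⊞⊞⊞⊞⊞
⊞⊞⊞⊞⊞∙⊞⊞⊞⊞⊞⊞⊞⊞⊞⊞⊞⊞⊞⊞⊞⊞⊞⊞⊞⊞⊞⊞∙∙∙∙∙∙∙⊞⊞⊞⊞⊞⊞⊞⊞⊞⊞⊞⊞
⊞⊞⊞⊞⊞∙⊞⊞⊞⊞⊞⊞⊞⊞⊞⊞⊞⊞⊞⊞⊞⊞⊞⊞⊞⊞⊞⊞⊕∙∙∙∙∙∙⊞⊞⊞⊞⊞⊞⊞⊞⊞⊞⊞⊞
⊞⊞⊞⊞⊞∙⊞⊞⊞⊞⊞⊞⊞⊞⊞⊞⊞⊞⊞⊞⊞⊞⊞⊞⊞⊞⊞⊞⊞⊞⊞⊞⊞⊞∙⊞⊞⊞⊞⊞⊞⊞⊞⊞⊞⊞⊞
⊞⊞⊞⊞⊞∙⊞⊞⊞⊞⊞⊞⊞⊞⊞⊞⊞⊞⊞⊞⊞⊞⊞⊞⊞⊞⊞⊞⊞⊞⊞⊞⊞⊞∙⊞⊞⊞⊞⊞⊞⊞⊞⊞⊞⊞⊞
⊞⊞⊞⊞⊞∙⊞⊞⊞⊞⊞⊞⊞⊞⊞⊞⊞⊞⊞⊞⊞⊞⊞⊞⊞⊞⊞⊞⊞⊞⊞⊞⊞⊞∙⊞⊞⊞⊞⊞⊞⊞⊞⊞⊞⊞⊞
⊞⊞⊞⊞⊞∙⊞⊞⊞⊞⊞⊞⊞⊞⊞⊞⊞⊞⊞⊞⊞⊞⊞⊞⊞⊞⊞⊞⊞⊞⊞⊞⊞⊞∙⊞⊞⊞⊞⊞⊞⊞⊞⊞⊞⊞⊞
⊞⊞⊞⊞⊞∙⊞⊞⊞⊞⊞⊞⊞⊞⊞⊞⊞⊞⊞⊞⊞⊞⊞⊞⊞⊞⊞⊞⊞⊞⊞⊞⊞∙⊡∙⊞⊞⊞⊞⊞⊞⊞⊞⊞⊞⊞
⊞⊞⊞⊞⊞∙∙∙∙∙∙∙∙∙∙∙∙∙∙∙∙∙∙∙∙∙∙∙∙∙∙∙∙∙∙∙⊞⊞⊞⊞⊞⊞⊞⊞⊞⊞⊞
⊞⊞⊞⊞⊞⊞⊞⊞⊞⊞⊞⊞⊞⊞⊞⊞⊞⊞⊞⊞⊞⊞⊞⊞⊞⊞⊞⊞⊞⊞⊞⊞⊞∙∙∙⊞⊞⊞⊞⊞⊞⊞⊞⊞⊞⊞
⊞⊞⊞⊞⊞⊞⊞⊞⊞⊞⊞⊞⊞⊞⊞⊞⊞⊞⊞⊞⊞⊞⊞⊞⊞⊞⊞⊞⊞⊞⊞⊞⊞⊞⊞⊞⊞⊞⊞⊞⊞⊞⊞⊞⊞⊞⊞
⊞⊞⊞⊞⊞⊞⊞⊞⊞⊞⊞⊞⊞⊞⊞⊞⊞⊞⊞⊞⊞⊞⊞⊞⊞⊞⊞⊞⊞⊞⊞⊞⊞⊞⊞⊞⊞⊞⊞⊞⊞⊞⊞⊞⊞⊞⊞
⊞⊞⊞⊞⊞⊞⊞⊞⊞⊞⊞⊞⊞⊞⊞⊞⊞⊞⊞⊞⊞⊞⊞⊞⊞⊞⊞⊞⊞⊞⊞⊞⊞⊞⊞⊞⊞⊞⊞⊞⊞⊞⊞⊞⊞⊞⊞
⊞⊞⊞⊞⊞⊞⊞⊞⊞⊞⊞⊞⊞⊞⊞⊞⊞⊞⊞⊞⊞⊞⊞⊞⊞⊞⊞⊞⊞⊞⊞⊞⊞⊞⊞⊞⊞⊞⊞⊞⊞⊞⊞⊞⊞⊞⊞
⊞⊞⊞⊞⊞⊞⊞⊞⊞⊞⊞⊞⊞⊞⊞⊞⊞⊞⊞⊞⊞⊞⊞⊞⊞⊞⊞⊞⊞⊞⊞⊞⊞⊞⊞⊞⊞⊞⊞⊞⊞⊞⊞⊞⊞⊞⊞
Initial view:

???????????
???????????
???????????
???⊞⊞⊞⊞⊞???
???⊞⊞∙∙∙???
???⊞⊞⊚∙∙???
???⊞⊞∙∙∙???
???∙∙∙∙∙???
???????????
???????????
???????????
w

???????????
???????????
???????????
???⊞⊞⊞⊞⊞???
???⊞⊞⊞⊞⊞???
???⊞⊞⊚∙∙???
???⊞⊞∙∙∙???
???⊞⊞∙∙∙???
???∙∙∙∙∙???
???????????
???????????

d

???????????
???????????
???????????
??⊞⊞⊞⊞⊞⊞???
??⊞⊞⊞⊞⊞⊞???
??⊞⊞∙⊚∙∙???
??⊞⊞∙∙∙∙???
??⊞⊞∙∙∙⊕???
??∙∙∙∙∙????
???????????
???????????

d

???????????
???????????
???????????
?⊞⊞⊞⊞⊞⊞⊞???
?⊞⊞⊞⊞⊞⊞⊞???
?⊞⊞∙∙⊚∙∙???
?⊞⊞∙∙∙∙∙???
?⊞⊞∙∙∙⊕∙???
?∙∙∙∙∙?????
???????????
???????????

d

???????????
???????????
???????????
⊞⊞⊞⊞⊞⊞⊞⊞???
⊞⊞⊞⊞⊞⊞⊞⊞???
⊞⊞∙∙∙⊚∙∙???
⊞⊞∙∙∙∙∙∙???
⊞⊞∙∙∙⊕∙∙???
∙∙∙∙∙??????
???????????
???????????

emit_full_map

⊞⊞⊞⊞⊞⊞⊞⊞
⊞⊞⊞⊞⊞⊞⊞⊞
⊞⊞∙∙∙⊚∙∙
⊞⊞∙∙∙∙∙∙
⊞⊞∙∙∙⊕∙∙
∙∙∙∙∙???

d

???????????
???????????
???????????
⊞⊞⊞⊞⊞⊞⊞⊞???
⊞⊞⊞⊞⊞⊞⊞⊞???
⊞∙∙∙∙⊚∙⊞???
⊞∙∙∙∙∙∙⊞???
⊞∙∙∙⊕∙∙⊞???
∙∙∙∙???????
???????????
???????????

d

???????????
???????????
???????????
⊞⊞⊞⊞⊞⊞⊞∙???
⊞⊞⊞⊞⊞⊞⊞∙???
∙∙∙∙∙⊚⊞∙???
∙∙∙∙∙∙⊞∙???
∙∙∙⊕∙∙⊞∙???
∙∙∙????????
???????????
???????????

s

???????????
???????????
⊞⊞⊞⊞⊞⊞⊞∙???
⊞⊞⊞⊞⊞⊞⊞∙???
∙∙∙∙∙∙⊞∙???
∙∙∙∙∙⊚⊞∙???
∙∙∙⊕∙∙⊞∙???
∙∙∙∙∙∙∙∙???
???????????
???????????
???????????

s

???????????
⊞⊞⊞⊞⊞⊞⊞∙???
⊞⊞⊞⊞⊞⊞⊞∙???
∙∙∙∙∙∙⊞∙???
∙∙∙∙∙∙⊞∙???
∙∙∙⊕∙⊚⊞∙???
∙∙∙∙∙∙∙∙???
???∙∙∙⊞∙???
???????????
???????????
???????????

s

⊞⊞⊞⊞⊞⊞⊞∙???
⊞⊞⊞⊞⊞⊞⊞∙???
∙∙∙∙∙∙⊞∙???
∙∙∙∙∙∙⊞∙???
∙∙∙⊕∙∙⊞∙???
∙∙∙∙∙⊚∙∙???
???∙∙∙⊞∙???
???∙∙∙⊞∙???
???????????
???????????
???????????

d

⊞⊞⊞⊞⊞⊞∙????
⊞⊞⊞⊞⊞⊞∙????
∙∙∙∙∙⊞∙????
∙∙∙∙∙⊞∙⊞???
∙∙⊕∙∙⊞∙⊞???
∙∙∙∙∙⊚∙∙???
??∙∙∙⊞∙⊞???
??∙∙∙⊞∙⊞???
???????????
???????????
???????????

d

⊞⊞⊞⊞⊞∙?????
⊞⊞⊞⊞⊞∙?????
∙∙∙∙⊞∙?????
∙∙∙∙⊞∙⊞⊞???
∙⊕∙∙⊞∙⊞⊞???
∙∙∙∙∙⊚∙∙???
?∙∙∙⊞∙⊞⊞???
?∙∙∙⊞∙⊞⊞???
???????????
???????????
???????????

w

???????????
⊞⊞⊞⊞⊞∙?????
⊞⊞⊞⊞⊞∙?????
∙∙∙∙⊞∙⊞⊞???
∙∙∙∙⊞∙⊞⊞???
∙⊕∙∙⊞⊚⊞⊞???
∙∙∙∙∙∙∙∙???
?∙∙∙⊞∙⊞⊞???
?∙∙∙⊞∙⊞⊞???
???????????
???????????

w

???????????
???????????
⊞⊞⊞⊞⊞∙?????
⊞⊞⊞⊞⊞∙⊞⊞???
∙∙∙∙⊞∙⊞⊞???
∙∙∙∙⊞⊚⊞⊞???
∙⊕∙∙⊞∙⊞⊞???
∙∙∙∙∙∙∙∙???
?∙∙∙⊞∙⊞⊞???
?∙∙∙⊞∙⊞⊞???
???????????

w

???????????
???????????
???????????
⊞⊞⊞⊞⊞∙⊞⊞???
⊞⊞⊞⊞⊞∙⊞⊞???
∙∙∙∙⊞⊚⊞⊞???
∙∙∙∙⊞∙⊞⊞???
∙⊕∙∙⊞∙⊞⊞???
∙∙∙∙∙∙∙∙???
?∙∙∙⊞∙⊞⊞???
?∙∙∙⊞∙⊞⊞???

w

???????????
???????????
???????????
???⊞⊞∙⊞⊞???
⊞⊞⊞⊞⊞∙⊞⊞???
⊞⊞⊞⊞⊞⊚⊞⊞???
∙∙∙∙⊞∙⊞⊞???
∙∙∙∙⊞∙⊞⊞???
∙⊕∙∙⊞∙⊞⊞???
∙∙∙∙∙∙∙∙???
?∙∙∙⊞∙⊞⊞???

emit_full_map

???????⊞⊞∙⊞⊞
⊞⊞⊞⊞⊞⊞⊞⊞⊞∙⊞⊞
⊞⊞⊞⊞⊞⊞⊞⊞⊞⊚⊞⊞
⊞⊞∙∙∙∙∙∙⊞∙⊞⊞
⊞⊞∙∙∙∙∙∙⊞∙⊞⊞
⊞⊞∙∙∙⊕∙∙⊞∙⊞⊞
∙∙∙∙∙∙∙∙∙∙∙∙
?????∙∙∙⊞∙⊞⊞
?????∙∙∙⊞∙⊞⊞

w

???????????
???????????
???????????
???⊞⊞∙⊞⊞???
???⊞⊞∙⊞⊞???
⊞⊞⊞⊞⊞⊚⊞⊞???
⊞⊞⊞⊞⊞∙⊞⊞???
∙∙∙∙⊞∙⊞⊞???
∙∙∙∙⊞∙⊞⊞???
∙⊕∙∙⊞∙⊞⊞???
∙∙∙∙∙∙∙∙???

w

???????????
???????????
???????????
???⊞⊞∙⊞⊞???
???⊞⊞∙⊞⊞???
???⊞⊞⊚⊞⊞???
⊞⊞⊞⊞⊞∙⊞⊞???
⊞⊞⊞⊞⊞∙⊞⊞???
∙∙∙∙⊞∙⊞⊞???
∙∙∙∙⊞∙⊞⊞???
∙⊕∙∙⊞∙⊞⊞???

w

???????????
???????????
???????????
???∙∙∙⊞⊞???
???⊞⊞∙⊞⊞???
???⊞⊞⊚⊞⊞???
???⊞⊞∙⊞⊞???
⊞⊞⊞⊞⊞∙⊞⊞???
⊞⊞⊞⊞⊞∙⊞⊞???
∙∙∙∙⊞∙⊞⊞???
∙∙∙∙⊞∙⊞⊞???

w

???????????
???????????
???????????
???⊞⊞⊞⊞⊞???
???∙∙∙⊞⊞???
???⊞⊞⊚⊞⊞???
???⊞⊞∙⊞⊞???
???⊞⊞∙⊞⊞???
⊞⊞⊞⊞⊞∙⊞⊞???
⊞⊞⊞⊞⊞∙⊞⊞???
∙∙∙∙⊞∙⊞⊞???

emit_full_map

???????⊞⊞⊞⊞⊞
???????∙∙∙⊞⊞
???????⊞⊞⊚⊞⊞
???????⊞⊞∙⊞⊞
???????⊞⊞∙⊞⊞
⊞⊞⊞⊞⊞⊞⊞⊞⊞∙⊞⊞
⊞⊞⊞⊞⊞⊞⊞⊞⊞∙⊞⊞
⊞⊞∙∙∙∙∙∙⊞∙⊞⊞
⊞⊞∙∙∙∙∙∙⊞∙⊞⊞
⊞⊞∙∙∙⊕∙∙⊞∙⊞⊞
∙∙∙∙∙∙∙∙∙∙∙∙
?????∙∙∙⊞∙⊞⊞
?????∙∙∙⊞∙⊞⊞

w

???????????
???????????
???????????
???⊞⊞⊞⊞⊞???
???⊞⊞⊞⊞⊞???
???∙∙⊚⊞⊞???
???⊞⊞∙⊞⊞???
???⊞⊞∙⊞⊞???
???⊞⊞∙⊞⊞???
⊞⊞⊞⊞⊞∙⊞⊞???
⊞⊞⊞⊞⊞∙⊞⊞???

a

???????????
???????????
???????????
???⊞⊞⊞⊞⊞⊞??
???⊞⊞⊞⊞⊞⊞??
???∙∙⊚∙⊞⊞??
???⊞⊞⊞∙⊞⊞??
???⊞⊞⊞∙⊞⊞??
????⊞⊞∙⊞⊞??
⊞⊞⊞⊞⊞⊞∙⊞⊞??
⊞⊞⊞⊞⊞⊞∙⊞⊞??

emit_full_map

??????⊞⊞⊞⊞⊞⊞
??????⊞⊞⊞⊞⊞⊞
??????∙∙⊚∙⊞⊞
??????⊞⊞⊞∙⊞⊞
??????⊞⊞⊞∙⊞⊞
???????⊞⊞∙⊞⊞
⊞⊞⊞⊞⊞⊞⊞⊞⊞∙⊞⊞
⊞⊞⊞⊞⊞⊞⊞⊞⊞∙⊞⊞
⊞⊞∙∙∙∙∙∙⊞∙⊞⊞
⊞⊞∙∙∙∙∙∙⊞∙⊞⊞
⊞⊞∙∙∙⊕∙∙⊞∙⊞⊞
∙∙∙∙∙∙∙∙∙∙∙∙
?????∙∙∙⊞∙⊞⊞
?????∙∙∙⊞∙⊞⊞


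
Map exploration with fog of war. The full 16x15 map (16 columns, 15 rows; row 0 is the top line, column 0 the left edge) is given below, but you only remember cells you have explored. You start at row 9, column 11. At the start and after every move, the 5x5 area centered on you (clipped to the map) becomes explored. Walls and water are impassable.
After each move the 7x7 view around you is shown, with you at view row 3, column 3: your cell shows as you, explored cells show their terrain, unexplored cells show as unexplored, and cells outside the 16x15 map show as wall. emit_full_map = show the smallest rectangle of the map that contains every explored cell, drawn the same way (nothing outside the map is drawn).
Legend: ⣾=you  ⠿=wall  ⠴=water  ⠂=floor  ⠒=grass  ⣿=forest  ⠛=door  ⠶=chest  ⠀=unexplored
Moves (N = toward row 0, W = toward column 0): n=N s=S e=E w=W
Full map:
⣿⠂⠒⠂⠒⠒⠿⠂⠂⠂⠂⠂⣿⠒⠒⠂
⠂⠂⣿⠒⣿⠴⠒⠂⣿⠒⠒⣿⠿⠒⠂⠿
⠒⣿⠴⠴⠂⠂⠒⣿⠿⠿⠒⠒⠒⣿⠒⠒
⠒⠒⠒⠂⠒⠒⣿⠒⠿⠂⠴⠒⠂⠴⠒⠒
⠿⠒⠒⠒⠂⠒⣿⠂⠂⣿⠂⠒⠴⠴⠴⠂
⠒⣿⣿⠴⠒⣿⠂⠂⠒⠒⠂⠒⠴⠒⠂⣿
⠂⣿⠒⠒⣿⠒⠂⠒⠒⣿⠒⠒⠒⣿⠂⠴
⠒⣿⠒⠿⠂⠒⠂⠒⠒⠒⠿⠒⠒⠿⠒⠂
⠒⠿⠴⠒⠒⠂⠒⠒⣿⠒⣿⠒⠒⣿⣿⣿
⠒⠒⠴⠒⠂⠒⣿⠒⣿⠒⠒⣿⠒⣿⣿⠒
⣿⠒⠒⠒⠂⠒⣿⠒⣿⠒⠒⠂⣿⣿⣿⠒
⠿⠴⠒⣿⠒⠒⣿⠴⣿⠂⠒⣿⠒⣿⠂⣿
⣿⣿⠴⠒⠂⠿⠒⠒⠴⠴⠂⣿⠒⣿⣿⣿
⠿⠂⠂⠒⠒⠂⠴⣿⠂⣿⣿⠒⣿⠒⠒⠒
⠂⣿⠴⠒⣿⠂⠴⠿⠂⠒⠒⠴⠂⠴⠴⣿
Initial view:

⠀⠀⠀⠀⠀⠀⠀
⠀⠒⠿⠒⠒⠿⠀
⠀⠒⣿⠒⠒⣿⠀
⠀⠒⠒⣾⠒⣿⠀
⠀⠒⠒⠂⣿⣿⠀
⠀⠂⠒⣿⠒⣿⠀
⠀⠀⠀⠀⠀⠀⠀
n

⠀⠀⠀⠀⠀⠀⠀
⠀⣿⠒⠒⠒⣿⠀
⠀⠒⠿⠒⠒⠿⠀
⠀⠒⣿⣾⠒⣿⠀
⠀⠒⠒⣿⠒⣿⠀
⠀⠒⠒⠂⣿⣿⠀
⠀⠂⠒⣿⠒⣿⠀

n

⠀⠀⠀⠀⠀⠀⠀
⠀⠒⠂⠒⠴⠒⠀
⠀⣿⠒⠒⠒⣿⠀
⠀⠒⠿⣾⠒⠿⠀
⠀⠒⣿⠒⠒⣿⠀
⠀⠒⠒⣿⠒⣿⠀
⠀⠒⠒⠂⣿⣿⠀

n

⠀⠀⠀⠀⠀⠀⠀
⠀⣿⠂⠒⠴⠴⠀
⠀⠒⠂⠒⠴⠒⠀
⠀⣿⠒⣾⠒⣿⠀
⠀⠒⠿⠒⠒⠿⠀
⠀⠒⣿⠒⠒⣿⠀
⠀⠒⠒⣿⠒⣿⠀

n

⠀⠀⠀⠀⠀⠀⠀
⠀⠂⠴⠒⠂⠴⠀
⠀⣿⠂⠒⠴⠴⠀
⠀⠒⠂⣾⠴⠒⠀
⠀⣿⠒⠒⠒⣿⠀
⠀⠒⠿⠒⠒⠿⠀
⠀⠒⣿⠒⠒⣿⠀

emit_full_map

⠂⠴⠒⠂⠴
⣿⠂⠒⠴⠴
⠒⠂⣾⠴⠒
⣿⠒⠒⠒⣿
⠒⠿⠒⠒⠿
⠒⣿⠒⠒⣿
⠒⠒⣿⠒⣿
⠒⠒⠂⣿⣿
⠂⠒⣿⠒⣿

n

⠀⠀⠀⠀⠀⠀⠀
⠀⠿⠒⠒⠒⣿⠀
⠀⠂⠴⠒⠂⠴⠀
⠀⣿⠂⣾⠴⠴⠀
⠀⠒⠂⠒⠴⠒⠀
⠀⣿⠒⠒⠒⣿⠀
⠀⠒⠿⠒⠒⠿⠀

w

⠀⠀⠀⠀⠀⠀⠀
⠀⠿⠿⠒⠒⠒⣿
⠀⠿⠂⠴⠒⠂⠴
⠀⠂⣿⣾⠒⠴⠴
⠀⠒⠒⠂⠒⠴⠒
⠀⠒⣿⠒⠒⠒⣿
⠀⠀⠒⠿⠒⠒⠿

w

⠀⠀⠀⠀⠀⠀⠀
⠀⣿⠿⠿⠒⠒⠒
⠀⠒⠿⠂⠴⠒⠂
⠀⠂⠂⣾⠂⠒⠴
⠀⠂⠒⠒⠂⠒⠴
⠀⠒⠒⣿⠒⠒⠒
⠀⠀⠀⠒⠿⠒⠒

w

⠀⠀⠀⠀⠀⠀⠀
⠀⠒⣿⠿⠿⠒⠒
⠀⣿⠒⠿⠂⠴⠒
⠀⣿⠂⣾⣿⠂⠒
⠀⠂⠂⠒⠒⠂⠒
⠀⠂⠒⠒⣿⠒⠒
⠀⠀⠀⠀⠒⠿⠒

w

⠀⠀⠀⠀⠀⠀⠀
⠀⠂⠒⣿⠿⠿⠒
⠀⠒⣿⠒⠿⠂⠴
⠀⠒⣿⣾⠂⣿⠂
⠀⣿⠂⠂⠒⠒⠂
⠀⠒⠂⠒⠒⣿⠒
⠀⠀⠀⠀⠀⠒⠿

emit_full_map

⠂⠒⣿⠿⠿⠒⠒⠒⣿
⠒⣿⠒⠿⠂⠴⠒⠂⠴
⠒⣿⣾⠂⣿⠂⠒⠴⠴
⣿⠂⠂⠒⠒⠂⠒⠴⠒
⠒⠂⠒⠒⣿⠒⠒⠒⣿
⠀⠀⠀⠀⠒⠿⠒⠒⠿
⠀⠀⠀⠀⠒⣿⠒⠒⣿
⠀⠀⠀⠀⠒⠒⣿⠒⣿
⠀⠀⠀⠀⠒⠒⠂⣿⣿
⠀⠀⠀⠀⠂⠒⣿⠒⣿

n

⠀⠀⠀⠀⠀⠀⠀
⠀⠴⠒⠂⣿⠒⠀
⠀⠂⠒⣿⠿⠿⠒
⠀⠒⣿⣾⠿⠂⠴
⠀⠒⣿⠂⠂⣿⠂
⠀⣿⠂⠂⠒⠒⠂
⠀⠒⠂⠒⠒⣿⠒

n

⠿⠿⠿⠿⠿⠿⠿
⠀⠒⠿⠂⠂⠂⠀
⠀⠴⠒⠂⣿⠒⠀
⠀⠂⠒⣾⠿⠿⠒
⠀⠒⣿⠒⠿⠂⠴
⠀⠒⣿⠂⠂⣿⠂
⠀⣿⠂⠂⠒⠒⠂

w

⠿⠿⠿⠿⠿⠿⠿
⠀⠒⠒⠿⠂⠂⠂
⠀⣿⠴⠒⠂⣿⠒
⠀⠂⠂⣾⣿⠿⠿
⠀⠒⠒⣿⠒⠿⠂
⠀⠂⠒⣿⠂⠂⣿
⠀⠀⣿⠂⠂⠒⠒

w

⠿⠿⠿⠿⠿⠿⠿
⠀⠂⠒⠒⠿⠂⠂
⠀⠒⣿⠴⠒⠂⣿
⠀⠴⠂⣾⠒⣿⠿
⠀⠂⠒⠒⣿⠒⠿
⠀⠒⠂⠒⣿⠂⠂
⠀⠀⠀⣿⠂⠂⠒

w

⠿⠿⠿⠿⠿⠿⠿
⠀⠒⠂⠒⠒⠿⠂
⠀⣿⠒⣿⠴⠒⠂
⠀⠴⠴⣾⠂⠒⣿
⠀⠒⠂⠒⠒⣿⠒
⠀⠒⠒⠂⠒⣿⠂
⠀⠀⠀⠀⣿⠂⠂

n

⠿⠿⠿⠿⠿⠿⠿
⠿⠿⠿⠿⠿⠿⠿
⠀⠒⠂⠒⠒⠿⠂
⠀⣿⠒⣾⠴⠒⠂
⠀⠴⠴⠂⠂⠒⣿
⠀⠒⠂⠒⠒⣿⠒
⠀⠒⠒⠂⠒⣿⠂

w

⠿⠿⠿⠿⠿⠿⠿
⠿⠿⠿⠿⠿⠿⠿
⠀⠂⠒⠂⠒⠒⠿
⠀⠂⣿⣾⣿⠴⠒
⠀⣿⠴⠴⠂⠂⠒
⠀⠒⠒⠂⠒⠒⣿
⠀⠀⠒⠒⠂⠒⣿

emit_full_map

⠂⠒⠂⠒⠒⠿⠂⠂⠂⠀⠀⠀⠀
⠂⣿⣾⣿⠴⠒⠂⣿⠒⠀⠀⠀⠀
⣿⠴⠴⠂⠂⠒⣿⠿⠿⠒⠒⠒⣿
⠒⠒⠂⠒⠒⣿⠒⠿⠂⠴⠒⠂⠴
⠀⠒⠒⠂⠒⣿⠂⠂⣿⠂⠒⠴⠴
⠀⠀⠀⠀⣿⠂⠂⠒⠒⠂⠒⠴⠒
⠀⠀⠀⠀⠒⠂⠒⠒⣿⠒⠒⠒⣿
⠀⠀⠀⠀⠀⠀⠀⠀⠒⠿⠒⠒⠿
⠀⠀⠀⠀⠀⠀⠀⠀⠒⣿⠒⠒⣿
⠀⠀⠀⠀⠀⠀⠀⠀⠒⠒⣿⠒⣿
⠀⠀⠀⠀⠀⠀⠀⠀⠒⠒⠂⣿⣿
⠀⠀⠀⠀⠀⠀⠀⠀⠂⠒⣿⠒⣿

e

⠿⠿⠿⠿⠿⠿⠿
⠿⠿⠿⠿⠿⠿⠿
⠂⠒⠂⠒⠒⠿⠂
⠂⣿⠒⣾⠴⠒⠂
⣿⠴⠴⠂⠂⠒⣿
⠒⠒⠂⠒⠒⣿⠒
⠀⠒⠒⠂⠒⣿⠂

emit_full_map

⠂⠒⠂⠒⠒⠿⠂⠂⠂⠀⠀⠀⠀
⠂⣿⠒⣾⠴⠒⠂⣿⠒⠀⠀⠀⠀
⣿⠴⠴⠂⠂⠒⣿⠿⠿⠒⠒⠒⣿
⠒⠒⠂⠒⠒⣿⠒⠿⠂⠴⠒⠂⠴
⠀⠒⠒⠂⠒⣿⠂⠂⣿⠂⠒⠴⠴
⠀⠀⠀⠀⣿⠂⠂⠒⠒⠂⠒⠴⠒
⠀⠀⠀⠀⠒⠂⠒⠒⣿⠒⠒⠒⣿
⠀⠀⠀⠀⠀⠀⠀⠀⠒⠿⠒⠒⠿
⠀⠀⠀⠀⠀⠀⠀⠀⠒⣿⠒⠒⣿
⠀⠀⠀⠀⠀⠀⠀⠀⠒⠒⣿⠒⣿
⠀⠀⠀⠀⠀⠀⠀⠀⠒⠒⠂⣿⣿
⠀⠀⠀⠀⠀⠀⠀⠀⠂⠒⣿⠒⣿


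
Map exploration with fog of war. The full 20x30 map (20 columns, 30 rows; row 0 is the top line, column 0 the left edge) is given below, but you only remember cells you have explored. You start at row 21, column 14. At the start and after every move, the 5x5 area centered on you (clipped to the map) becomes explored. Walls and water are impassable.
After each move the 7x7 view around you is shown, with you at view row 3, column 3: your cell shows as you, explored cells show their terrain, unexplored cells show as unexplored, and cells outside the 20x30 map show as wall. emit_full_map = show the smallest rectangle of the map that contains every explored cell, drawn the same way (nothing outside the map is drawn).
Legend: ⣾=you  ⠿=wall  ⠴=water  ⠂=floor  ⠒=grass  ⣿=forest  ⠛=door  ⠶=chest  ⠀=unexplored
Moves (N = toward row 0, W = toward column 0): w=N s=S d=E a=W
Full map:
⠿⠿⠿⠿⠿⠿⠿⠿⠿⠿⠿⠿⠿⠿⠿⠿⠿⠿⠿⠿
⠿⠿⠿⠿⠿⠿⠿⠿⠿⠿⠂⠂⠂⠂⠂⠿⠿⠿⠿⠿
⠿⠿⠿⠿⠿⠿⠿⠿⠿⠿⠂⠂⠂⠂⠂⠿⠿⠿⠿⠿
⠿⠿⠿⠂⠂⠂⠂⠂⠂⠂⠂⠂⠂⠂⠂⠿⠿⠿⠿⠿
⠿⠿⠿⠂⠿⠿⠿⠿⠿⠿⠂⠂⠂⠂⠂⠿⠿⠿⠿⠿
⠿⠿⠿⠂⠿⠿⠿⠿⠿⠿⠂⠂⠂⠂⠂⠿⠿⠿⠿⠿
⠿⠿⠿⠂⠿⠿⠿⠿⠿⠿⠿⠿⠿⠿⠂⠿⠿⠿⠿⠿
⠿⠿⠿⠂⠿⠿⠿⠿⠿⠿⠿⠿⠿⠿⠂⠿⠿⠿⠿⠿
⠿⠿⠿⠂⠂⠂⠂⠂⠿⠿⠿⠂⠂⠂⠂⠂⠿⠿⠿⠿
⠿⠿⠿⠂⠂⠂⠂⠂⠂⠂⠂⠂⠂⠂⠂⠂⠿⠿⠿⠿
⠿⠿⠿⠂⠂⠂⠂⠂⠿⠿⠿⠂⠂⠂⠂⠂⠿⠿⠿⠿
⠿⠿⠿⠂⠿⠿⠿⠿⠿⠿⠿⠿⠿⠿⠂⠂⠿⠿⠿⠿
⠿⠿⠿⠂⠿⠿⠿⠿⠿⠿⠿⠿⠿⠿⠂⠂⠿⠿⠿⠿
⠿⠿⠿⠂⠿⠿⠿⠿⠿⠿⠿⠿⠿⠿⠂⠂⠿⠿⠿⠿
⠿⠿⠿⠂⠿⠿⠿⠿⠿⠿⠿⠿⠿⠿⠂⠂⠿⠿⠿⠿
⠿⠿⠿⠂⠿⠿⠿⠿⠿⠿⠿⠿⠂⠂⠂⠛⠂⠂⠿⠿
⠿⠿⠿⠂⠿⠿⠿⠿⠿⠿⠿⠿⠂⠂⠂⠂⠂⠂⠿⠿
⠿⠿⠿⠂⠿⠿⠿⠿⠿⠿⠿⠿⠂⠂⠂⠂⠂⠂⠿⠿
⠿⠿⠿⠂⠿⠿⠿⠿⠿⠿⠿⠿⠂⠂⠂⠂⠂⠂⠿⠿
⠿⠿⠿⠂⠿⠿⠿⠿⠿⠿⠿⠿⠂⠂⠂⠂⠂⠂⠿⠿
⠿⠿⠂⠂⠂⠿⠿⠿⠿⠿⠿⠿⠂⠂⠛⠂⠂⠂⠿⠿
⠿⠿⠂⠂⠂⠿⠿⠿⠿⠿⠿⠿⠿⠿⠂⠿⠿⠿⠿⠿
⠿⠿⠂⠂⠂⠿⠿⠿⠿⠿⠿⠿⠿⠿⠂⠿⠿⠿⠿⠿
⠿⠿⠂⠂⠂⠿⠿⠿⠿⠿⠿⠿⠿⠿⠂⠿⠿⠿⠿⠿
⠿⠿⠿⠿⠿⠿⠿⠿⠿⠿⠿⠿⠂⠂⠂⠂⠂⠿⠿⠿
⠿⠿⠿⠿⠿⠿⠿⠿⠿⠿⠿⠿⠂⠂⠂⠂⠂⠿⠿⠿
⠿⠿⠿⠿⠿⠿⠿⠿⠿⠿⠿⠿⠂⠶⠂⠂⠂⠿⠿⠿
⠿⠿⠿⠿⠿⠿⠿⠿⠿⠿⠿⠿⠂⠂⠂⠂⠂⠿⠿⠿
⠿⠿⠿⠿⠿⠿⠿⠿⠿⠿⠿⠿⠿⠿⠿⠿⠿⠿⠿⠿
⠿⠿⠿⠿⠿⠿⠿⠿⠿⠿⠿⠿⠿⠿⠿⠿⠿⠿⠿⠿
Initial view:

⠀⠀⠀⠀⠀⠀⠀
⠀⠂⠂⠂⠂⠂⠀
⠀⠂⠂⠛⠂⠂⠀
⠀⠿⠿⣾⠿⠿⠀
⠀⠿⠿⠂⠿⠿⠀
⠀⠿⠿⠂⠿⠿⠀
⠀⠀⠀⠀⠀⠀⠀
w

⠀⠀⠀⠀⠀⠀⠀
⠀⠂⠂⠂⠂⠂⠀
⠀⠂⠂⠂⠂⠂⠀
⠀⠂⠂⣾⠂⠂⠀
⠀⠿⠿⠂⠿⠿⠀
⠀⠿⠿⠂⠿⠿⠀
⠀⠿⠿⠂⠿⠿⠀

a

⠀⠀⠀⠀⠀⠀⠀
⠀⠿⠂⠂⠂⠂⠂
⠀⠿⠂⠂⠂⠂⠂
⠀⠿⠂⣾⠛⠂⠂
⠀⠿⠿⠿⠂⠿⠿
⠀⠿⠿⠿⠂⠿⠿
⠀⠀⠿⠿⠂⠿⠿

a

⠀⠀⠀⠀⠀⠀⠀
⠀⠿⠿⠂⠂⠂⠂
⠀⠿⠿⠂⠂⠂⠂
⠀⠿⠿⣾⠂⠛⠂
⠀⠿⠿⠿⠿⠂⠿
⠀⠿⠿⠿⠿⠂⠿
⠀⠀⠀⠿⠿⠂⠿

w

⠀⠀⠀⠀⠀⠀⠀
⠀⠿⠿⠂⠂⠂⠀
⠀⠿⠿⠂⠂⠂⠂
⠀⠿⠿⣾⠂⠂⠂
⠀⠿⠿⠂⠂⠛⠂
⠀⠿⠿⠿⠿⠂⠿
⠀⠿⠿⠿⠿⠂⠿

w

⠀⠀⠀⠀⠀⠀⠀
⠀⠿⠿⠂⠂⠂⠀
⠀⠿⠿⠂⠂⠂⠀
⠀⠿⠿⣾⠂⠂⠂
⠀⠿⠿⠂⠂⠂⠂
⠀⠿⠿⠂⠂⠛⠂
⠀⠿⠿⠿⠿⠂⠿

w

⠀⠀⠀⠀⠀⠀⠀
⠀⠿⠿⠂⠂⠂⠀
⠀⠿⠿⠂⠂⠂⠀
⠀⠿⠿⣾⠂⠂⠀
⠀⠿⠿⠂⠂⠂⠂
⠀⠿⠿⠂⠂⠂⠂
⠀⠿⠿⠂⠂⠛⠂

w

⠀⠀⠀⠀⠀⠀⠀
⠀⠿⠿⠿⠿⠂⠀
⠀⠿⠿⠂⠂⠂⠀
⠀⠿⠿⣾⠂⠂⠀
⠀⠿⠿⠂⠂⠂⠀
⠀⠿⠿⠂⠂⠂⠂
⠀⠿⠿⠂⠂⠂⠂

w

⠀⠀⠀⠀⠀⠀⠀
⠀⠿⠿⠿⠿⠂⠀
⠀⠿⠿⠿⠿⠂⠀
⠀⠿⠿⣾⠂⠂⠀
⠀⠿⠿⠂⠂⠂⠀
⠀⠿⠿⠂⠂⠂⠀
⠀⠿⠿⠂⠂⠂⠂

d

⠀⠀⠀⠀⠀⠀⠀
⠿⠿⠿⠿⠂⠂⠀
⠿⠿⠿⠿⠂⠂⠀
⠿⠿⠂⣾⠂⠛⠀
⠿⠿⠂⠂⠂⠂⠀
⠿⠿⠂⠂⠂⠂⠀
⠿⠿⠂⠂⠂⠂⠂

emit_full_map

⠿⠿⠿⠿⠂⠂⠀
⠿⠿⠿⠿⠂⠂⠀
⠿⠿⠂⣾⠂⠛⠀
⠿⠿⠂⠂⠂⠂⠀
⠿⠿⠂⠂⠂⠂⠀
⠿⠿⠂⠂⠂⠂⠂
⠿⠿⠂⠂⠂⠂⠂
⠿⠿⠂⠂⠛⠂⠂
⠿⠿⠿⠿⠂⠿⠿
⠿⠿⠿⠿⠂⠿⠿
⠀⠀⠿⠿⠂⠿⠿

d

⠀⠀⠀⠀⠀⠀⠀
⠿⠿⠿⠂⠂⠿⠀
⠿⠿⠿⠂⠂⠿⠀
⠿⠂⠂⣾⠛⠂⠀
⠿⠂⠂⠂⠂⠂⠀
⠿⠂⠂⠂⠂⠂⠀
⠿⠂⠂⠂⠂⠂⠀

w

⠀⠀⠀⠀⠀⠀⠀
⠀⠿⠿⠂⠂⠿⠀
⠿⠿⠿⠂⠂⠿⠀
⠿⠿⠿⣾⠂⠿⠀
⠿⠂⠂⠂⠛⠂⠀
⠿⠂⠂⠂⠂⠂⠀
⠿⠂⠂⠂⠂⠂⠀

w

⠀⠀⠀⠀⠀⠀⠀
⠀⠿⠿⠂⠂⠿⠀
⠀⠿⠿⠂⠂⠿⠀
⠿⠿⠿⣾⠂⠿⠀
⠿⠿⠿⠂⠂⠿⠀
⠿⠂⠂⠂⠛⠂⠀
⠿⠂⠂⠂⠂⠂⠀

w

⠀⠀⠀⠀⠀⠀⠀
⠀⠂⠂⠂⠂⠿⠀
⠀⠿⠿⠂⠂⠿⠀
⠀⠿⠿⣾⠂⠿⠀
⠿⠿⠿⠂⠂⠿⠀
⠿⠿⠿⠂⠂⠿⠀
⠿⠂⠂⠂⠛⠂⠀

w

⠀⠀⠀⠀⠀⠀⠀
⠀⠂⠂⠂⠂⠿⠀
⠀⠂⠂⠂⠂⠿⠀
⠀⠿⠿⣾⠂⠿⠀
⠀⠿⠿⠂⠂⠿⠀
⠿⠿⠿⠂⠂⠿⠀
⠿⠿⠿⠂⠂⠿⠀

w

⠀⠀⠀⠀⠀⠀⠀
⠀⠂⠂⠂⠂⠿⠀
⠀⠂⠂⠂⠂⠿⠀
⠀⠂⠂⣾⠂⠿⠀
⠀⠿⠿⠂⠂⠿⠀
⠀⠿⠿⠂⠂⠿⠀
⠿⠿⠿⠂⠂⠿⠀

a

⠀⠀⠀⠀⠀⠀⠀
⠀⠂⠂⠂⠂⠂⠿
⠀⠂⠂⠂⠂⠂⠿
⠀⠂⠂⣾⠂⠂⠿
⠀⠿⠿⠿⠂⠂⠿
⠀⠿⠿⠿⠂⠂⠿
⠿⠿⠿⠿⠂⠂⠿

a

⠀⠀⠀⠀⠀⠀⠀
⠀⠿⠂⠂⠂⠂⠂
⠀⠂⠂⠂⠂⠂⠂
⠀⠿⠂⣾⠂⠂⠂
⠀⠿⠿⠿⠿⠂⠂
⠀⠿⠿⠿⠿⠂⠂
⠀⠿⠿⠿⠿⠂⠂

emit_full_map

⠿⠂⠂⠂⠂⠂⠿
⠂⠂⠂⠂⠂⠂⠿
⠿⠂⣾⠂⠂⠂⠿
⠿⠿⠿⠿⠂⠂⠿
⠿⠿⠿⠿⠂⠂⠿
⠿⠿⠿⠿⠂⠂⠿
⠿⠿⠿⠿⠂⠂⠿
⠿⠿⠂⠂⠂⠛⠂
⠿⠿⠂⠂⠂⠂⠂
⠿⠿⠂⠂⠂⠂⠂
⠿⠿⠂⠂⠂⠂⠂
⠿⠿⠂⠂⠂⠂⠂
⠿⠿⠂⠂⠛⠂⠂
⠿⠿⠿⠿⠂⠿⠿
⠿⠿⠿⠿⠂⠿⠿
⠀⠀⠿⠿⠂⠿⠿

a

⠀⠀⠀⠀⠀⠀⠀
⠀⠿⠿⠂⠂⠂⠂
⠀⠂⠂⠂⠂⠂⠂
⠀⠿⠿⣾⠂⠂⠂
⠀⠿⠿⠿⠿⠿⠂
⠀⠿⠿⠿⠿⠿⠂
⠀⠀⠿⠿⠿⠿⠂

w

⠀⠀⠀⠀⠀⠀⠀
⠀⠿⠿⠿⠿⠿⠀
⠀⠿⠿⠂⠂⠂⠂
⠀⠂⠂⣾⠂⠂⠂
⠀⠿⠿⠂⠂⠂⠂
⠀⠿⠿⠿⠿⠿⠂
⠀⠿⠿⠿⠿⠿⠂

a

⠀⠀⠀⠀⠀⠀⠀
⠀⠿⠿⠿⠿⠿⠿
⠀⠿⠿⠿⠂⠂⠂
⠀⠂⠂⣾⠂⠂⠂
⠀⠿⠿⠿⠂⠂⠂
⠀⠿⠿⠿⠿⠿⠿
⠀⠀⠿⠿⠿⠿⠿

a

⠀⠀⠀⠀⠀⠀⠀
⠀⠿⠿⠿⠿⠿⠿
⠀⠂⠿⠿⠿⠂⠂
⠀⠂⠂⣾⠂⠂⠂
⠀⠂⠿⠿⠿⠂⠂
⠀⠿⠿⠿⠿⠿⠿
⠀⠀⠀⠿⠿⠿⠿

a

⠀⠀⠀⠀⠀⠀⠀
⠀⠿⠿⠿⠿⠿⠿
⠀⠂⠂⠿⠿⠿⠂
⠀⠂⠂⣾⠂⠂⠂
⠀⠂⠂⠿⠿⠿⠂
⠀⠿⠿⠿⠿⠿⠿
⠀⠀⠀⠀⠿⠿⠿

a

⠀⠀⠀⠀⠀⠀⠀
⠀⠿⠿⠿⠿⠿⠿
⠀⠂⠂⠂⠿⠿⠿
⠀⠂⠂⣾⠂⠂⠂
⠀⠂⠂⠂⠿⠿⠿
⠀⠿⠿⠿⠿⠿⠿
⠀⠀⠀⠀⠀⠿⠿

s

⠀⠿⠿⠿⠿⠿⠿
⠀⠂⠂⠂⠿⠿⠿
⠀⠂⠂⠂⠂⠂⠂
⠀⠂⠂⣾⠿⠿⠿
⠀⠿⠿⠿⠿⠿⠿
⠀⠿⠿⠿⠿⠿⠿
⠀⠀⠀⠀⠀⠀⠿

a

⠀⠀⠿⠿⠿⠿⠿
⠀⠂⠂⠂⠂⠿⠿
⠀⠂⠂⠂⠂⠂⠂
⠀⠂⠂⣾⠂⠿⠿
⠀⠿⠿⠿⠿⠿⠿
⠀⠿⠿⠿⠿⠿⠿
⠀⠀⠀⠀⠀⠀⠀

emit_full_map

⠀⠿⠿⠿⠿⠿⠿⠿⠿⠿⠀⠀⠀
⠂⠂⠂⠂⠿⠿⠿⠂⠂⠂⠂⠂⠿
⠂⠂⠂⠂⠂⠂⠂⠂⠂⠂⠂⠂⠿
⠂⠂⣾⠂⠿⠿⠿⠂⠂⠂⠂⠂⠿
⠿⠿⠿⠿⠿⠿⠿⠿⠿⠿⠂⠂⠿
⠿⠿⠿⠿⠿⠿⠿⠿⠿⠿⠂⠂⠿
⠀⠀⠀⠀⠀⠀⠿⠿⠿⠿⠂⠂⠿
⠀⠀⠀⠀⠀⠀⠿⠿⠿⠿⠂⠂⠿
⠀⠀⠀⠀⠀⠀⠿⠿⠂⠂⠂⠛⠂
⠀⠀⠀⠀⠀⠀⠿⠿⠂⠂⠂⠂⠂
⠀⠀⠀⠀⠀⠀⠿⠿⠂⠂⠂⠂⠂
⠀⠀⠀⠀⠀⠀⠿⠿⠂⠂⠂⠂⠂
⠀⠀⠀⠀⠀⠀⠿⠿⠂⠂⠂⠂⠂
⠀⠀⠀⠀⠀⠀⠿⠿⠂⠂⠛⠂⠂
⠀⠀⠀⠀⠀⠀⠿⠿⠿⠿⠂⠿⠿
⠀⠀⠀⠀⠀⠀⠿⠿⠿⠿⠂⠿⠿
⠀⠀⠀⠀⠀⠀⠀⠀⠿⠿⠂⠿⠿


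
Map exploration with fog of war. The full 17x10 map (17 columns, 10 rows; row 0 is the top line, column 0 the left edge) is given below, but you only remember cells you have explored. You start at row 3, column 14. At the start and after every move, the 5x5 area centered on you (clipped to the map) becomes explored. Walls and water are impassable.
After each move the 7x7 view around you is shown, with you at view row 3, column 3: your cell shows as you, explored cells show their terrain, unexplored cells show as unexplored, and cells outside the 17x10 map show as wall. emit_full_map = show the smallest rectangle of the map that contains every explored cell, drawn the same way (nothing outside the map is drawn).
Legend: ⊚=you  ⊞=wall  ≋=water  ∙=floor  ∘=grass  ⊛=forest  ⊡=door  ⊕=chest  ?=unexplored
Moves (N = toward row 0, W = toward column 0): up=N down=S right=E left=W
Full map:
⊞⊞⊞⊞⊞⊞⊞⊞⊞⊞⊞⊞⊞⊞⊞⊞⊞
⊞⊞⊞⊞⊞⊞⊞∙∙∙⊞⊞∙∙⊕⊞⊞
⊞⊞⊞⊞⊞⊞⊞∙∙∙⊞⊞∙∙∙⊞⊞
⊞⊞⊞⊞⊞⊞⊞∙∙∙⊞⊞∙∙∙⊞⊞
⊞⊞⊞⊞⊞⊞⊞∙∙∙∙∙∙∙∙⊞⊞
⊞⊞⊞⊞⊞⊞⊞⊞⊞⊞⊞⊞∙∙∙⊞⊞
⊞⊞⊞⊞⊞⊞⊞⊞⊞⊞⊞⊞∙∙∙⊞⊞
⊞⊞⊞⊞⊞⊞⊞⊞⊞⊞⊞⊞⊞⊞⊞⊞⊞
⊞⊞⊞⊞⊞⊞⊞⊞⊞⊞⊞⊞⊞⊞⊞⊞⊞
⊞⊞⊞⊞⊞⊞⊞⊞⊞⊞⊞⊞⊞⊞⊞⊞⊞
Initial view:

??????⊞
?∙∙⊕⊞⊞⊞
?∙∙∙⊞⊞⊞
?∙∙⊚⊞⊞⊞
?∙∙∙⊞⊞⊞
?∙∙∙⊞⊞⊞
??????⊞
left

???????
?⊞∙∙⊕⊞⊞
?⊞∙∙∙⊞⊞
?⊞∙⊚∙⊞⊞
?∙∙∙∙⊞⊞
?⊞∙∙∙⊞⊞
???????

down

?⊞∙∙⊕⊞⊞
?⊞∙∙∙⊞⊞
?⊞∙∙∙⊞⊞
?∙∙⊚∙⊞⊞
?⊞∙∙∙⊞⊞
?⊞∙∙∙⊞?
???????

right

⊞∙∙⊕⊞⊞⊞
⊞∙∙∙⊞⊞⊞
⊞∙∙∙⊞⊞⊞
∙∙∙⊚⊞⊞⊞
⊞∙∙∙⊞⊞⊞
⊞∙∙∙⊞⊞⊞
??????⊞

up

??????⊞
⊞∙∙⊕⊞⊞⊞
⊞∙∙∙⊞⊞⊞
⊞∙∙⊚⊞⊞⊞
∙∙∙∙⊞⊞⊞
⊞∙∙∙⊞⊞⊞
⊞∙∙∙⊞⊞⊞

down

⊞∙∙⊕⊞⊞⊞
⊞∙∙∙⊞⊞⊞
⊞∙∙∙⊞⊞⊞
∙∙∙⊚⊞⊞⊞
⊞∙∙∙⊞⊞⊞
⊞∙∙∙⊞⊞⊞
??????⊞

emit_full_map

⊞∙∙⊕⊞⊞
⊞∙∙∙⊞⊞
⊞∙∙∙⊞⊞
∙∙∙⊚⊞⊞
⊞∙∙∙⊞⊞
⊞∙∙∙⊞⊞

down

⊞∙∙∙⊞⊞⊞
⊞∙∙∙⊞⊞⊞
∙∙∙∙⊞⊞⊞
⊞∙∙⊚⊞⊞⊞
⊞∙∙∙⊞⊞⊞
?⊞⊞⊞⊞⊞⊞
??????⊞

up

⊞∙∙⊕⊞⊞⊞
⊞∙∙∙⊞⊞⊞
⊞∙∙∙⊞⊞⊞
∙∙∙⊚⊞⊞⊞
⊞∙∙∙⊞⊞⊞
⊞∙∙∙⊞⊞⊞
?⊞⊞⊞⊞⊞⊞

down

⊞∙∙∙⊞⊞⊞
⊞∙∙∙⊞⊞⊞
∙∙∙∙⊞⊞⊞
⊞∙∙⊚⊞⊞⊞
⊞∙∙∙⊞⊞⊞
?⊞⊞⊞⊞⊞⊞
??????⊞

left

?⊞∙∙∙⊞⊞
?⊞∙∙∙⊞⊞
?∙∙∙∙⊞⊞
?⊞∙⊚∙⊞⊞
?⊞∙∙∙⊞⊞
?⊞⊞⊞⊞⊞⊞
???????

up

?⊞∙∙⊕⊞⊞
?⊞∙∙∙⊞⊞
?⊞∙∙∙⊞⊞
?∙∙⊚∙⊞⊞
?⊞∙∙∙⊞⊞
?⊞∙∙∙⊞⊞
?⊞⊞⊞⊞⊞⊞

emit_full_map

⊞∙∙⊕⊞⊞
⊞∙∙∙⊞⊞
⊞∙∙∙⊞⊞
∙∙⊚∙⊞⊞
⊞∙∙∙⊞⊞
⊞∙∙∙⊞⊞
⊞⊞⊞⊞⊞⊞

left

??⊞∙∙⊕⊞
?⊞⊞∙∙∙⊞
?⊞⊞∙∙∙⊞
?∙∙⊚∙∙⊞
?⊞⊞∙∙∙⊞
?⊞⊞∙∙∙⊞
??⊞⊞⊞⊞⊞

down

?⊞⊞∙∙∙⊞
?⊞⊞∙∙∙⊞
?∙∙∙∙∙⊞
?⊞⊞⊚∙∙⊞
?⊞⊞∙∙∙⊞
?⊞⊞⊞⊞⊞⊞
???????

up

??⊞∙∙⊕⊞
?⊞⊞∙∙∙⊞
?⊞⊞∙∙∙⊞
?∙∙⊚∙∙⊞
?⊞⊞∙∙∙⊞
?⊞⊞∙∙∙⊞
?⊞⊞⊞⊞⊞⊞

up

???????
?⊞⊞∙∙⊕⊞
?⊞⊞∙∙∙⊞
?⊞⊞⊚∙∙⊞
?∙∙∙∙∙⊞
?⊞⊞∙∙∙⊞
?⊞⊞∙∙∙⊞

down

?⊞⊞∙∙⊕⊞
?⊞⊞∙∙∙⊞
?⊞⊞∙∙∙⊞
?∙∙⊚∙∙⊞
?⊞⊞∙∙∙⊞
?⊞⊞∙∙∙⊞
?⊞⊞⊞⊞⊞⊞

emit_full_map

⊞⊞∙∙⊕⊞⊞
⊞⊞∙∙∙⊞⊞
⊞⊞∙∙∙⊞⊞
∙∙⊚∙∙⊞⊞
⊞⊞∙∙∙⊞⊞
⊞⊞∙∙∙⊞⊞
⊞⊞⊞⊞⊞⊞⊞

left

??⊞⊞∙∙⊕
?∙⊞⊞∙∙∙
?∙⊞⊞∙∙∙
?∙∙⊚∙∙∙
?⊞⊞⊞∙∙∙
?⊞⊞⊞∙∙∙
??⊞⊞⊞⊞⊞

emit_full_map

?⊞⊞∙∙⊕⊞⊞
∙⊞⊞∙∙∙⊞⊞
∙⊞⊞∙∙∙⊞⊞
∙∙⊚∙∙∙⊞⊞
⊞⊞⊞∙∙∙⊞⊞
⊞⊞⊞∙∙∙⊞⊞
?⊞⊞⊞⊞⊞⊞⊞
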